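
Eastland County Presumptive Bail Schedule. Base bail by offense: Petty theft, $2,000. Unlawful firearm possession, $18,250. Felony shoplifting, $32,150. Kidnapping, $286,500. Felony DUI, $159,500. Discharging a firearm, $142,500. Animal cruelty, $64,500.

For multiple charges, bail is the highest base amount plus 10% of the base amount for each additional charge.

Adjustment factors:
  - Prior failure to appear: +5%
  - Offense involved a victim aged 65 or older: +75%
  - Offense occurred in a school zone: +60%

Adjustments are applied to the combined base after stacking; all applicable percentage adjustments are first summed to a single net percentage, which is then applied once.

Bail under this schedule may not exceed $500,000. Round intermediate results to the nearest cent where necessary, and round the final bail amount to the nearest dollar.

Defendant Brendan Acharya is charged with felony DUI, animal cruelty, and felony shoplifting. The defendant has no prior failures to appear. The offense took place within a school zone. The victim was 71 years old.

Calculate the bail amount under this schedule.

Base amounts from the schedule: felony DUI $159,500; animal cruelty $64,500; felony shoplifting $32,150.
Stacking rule: highest base plus 10% of each additional charge. Highest is felony DUI at $159,500. Additional: $64,500 × 10% = $6,450; $32,150 × 10% = $3,215. Combined base = $159,500 + $9,665 = $169,165.
Net percentage adjustment: +75% +60% = +135%. $169,165 × 2.35 = $397,537.75.
$397,537.75 is within the $500,000 maximum.
Rounded to the nearest dollar: $397,538.

$397,538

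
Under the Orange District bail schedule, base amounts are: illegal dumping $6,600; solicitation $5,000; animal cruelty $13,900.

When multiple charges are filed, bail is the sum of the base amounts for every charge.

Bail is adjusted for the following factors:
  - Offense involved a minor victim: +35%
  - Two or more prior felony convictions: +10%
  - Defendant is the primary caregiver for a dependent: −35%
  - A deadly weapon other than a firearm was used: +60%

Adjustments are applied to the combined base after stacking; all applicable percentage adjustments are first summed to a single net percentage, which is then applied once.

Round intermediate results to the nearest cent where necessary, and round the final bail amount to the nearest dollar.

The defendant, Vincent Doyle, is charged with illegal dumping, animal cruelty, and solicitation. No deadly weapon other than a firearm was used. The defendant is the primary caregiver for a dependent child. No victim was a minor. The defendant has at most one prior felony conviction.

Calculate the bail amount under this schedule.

Base amounts from the schedule: illegal dumping $6,600; animal cruelty $13,900; solicitation $5,000.
Stacking rule: sum of all bases. $6,600 + $13,900 + $5,000 = $25,500.
Defendant is the primary caregiver for a dependent (−35%): $25,500 × 0.65 = $16,575.

$16,575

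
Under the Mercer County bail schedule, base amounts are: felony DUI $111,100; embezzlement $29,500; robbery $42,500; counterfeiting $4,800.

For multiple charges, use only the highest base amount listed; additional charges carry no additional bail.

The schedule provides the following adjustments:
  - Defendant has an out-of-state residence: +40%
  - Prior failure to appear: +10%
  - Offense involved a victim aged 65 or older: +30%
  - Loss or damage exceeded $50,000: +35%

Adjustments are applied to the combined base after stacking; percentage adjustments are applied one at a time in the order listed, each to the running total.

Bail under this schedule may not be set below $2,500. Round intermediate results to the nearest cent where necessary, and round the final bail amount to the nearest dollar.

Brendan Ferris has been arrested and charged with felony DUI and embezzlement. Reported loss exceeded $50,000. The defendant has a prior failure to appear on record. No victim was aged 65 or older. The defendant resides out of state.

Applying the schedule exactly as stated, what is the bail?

$230,977

Base amounts from the schedule: felony DUI $111,100; embezzlement $29,500.
Stacking rule: use the highest base only. Highest is felony DUI at $111,100. Combined base = $111,100.
Defendant has an out-of-state residence (+40%): $111,100 × 1.4 = $155,540.
Prior failure to appear (+10%): $155,540 × 1.1 = $171,094.
Loss or damage exceeded $50,000 (+35%): $171,094 × 1.35 = $230,976.90.
$230,976.90 is at or above the $2,500 minimum.
Rounded to the nearest dollar: $230,977.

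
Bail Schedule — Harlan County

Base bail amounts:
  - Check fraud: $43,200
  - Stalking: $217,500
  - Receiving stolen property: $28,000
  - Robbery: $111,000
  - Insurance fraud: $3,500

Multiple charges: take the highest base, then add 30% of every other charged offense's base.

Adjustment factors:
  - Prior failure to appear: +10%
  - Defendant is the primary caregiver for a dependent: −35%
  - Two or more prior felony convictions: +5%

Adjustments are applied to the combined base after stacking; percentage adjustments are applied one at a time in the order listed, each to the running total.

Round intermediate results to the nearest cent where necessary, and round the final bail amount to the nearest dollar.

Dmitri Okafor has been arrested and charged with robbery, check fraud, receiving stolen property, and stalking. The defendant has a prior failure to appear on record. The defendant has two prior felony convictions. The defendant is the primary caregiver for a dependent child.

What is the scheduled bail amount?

Base amounts from the schedule: robbery $111,000; check fraud $43,200; receiving stolen property $28,000; stalking $217,500.
Stacking rule: highest base plus 30% of each additional charge. Highest is stalking at $217,500. Additional: $111,000 × 30% = $33,300; $43,200 × 30% = $12,960; $28,000 × 30% = $8,400. Combined base = $217,500 + $54,660 = $272,160.
Prior failure to appear (+10%): $272,160 × 1.1 = $299,376.
Defendant is the primary caregiver for a dependent (−35%): $299,376 × 0.65 = $194,594.40.
Two or more prior felony convictions (+5%): $194,594.40 × 1.05 = $204,324.12.
Rounded to the nearest dollar: $204,324.

$204,324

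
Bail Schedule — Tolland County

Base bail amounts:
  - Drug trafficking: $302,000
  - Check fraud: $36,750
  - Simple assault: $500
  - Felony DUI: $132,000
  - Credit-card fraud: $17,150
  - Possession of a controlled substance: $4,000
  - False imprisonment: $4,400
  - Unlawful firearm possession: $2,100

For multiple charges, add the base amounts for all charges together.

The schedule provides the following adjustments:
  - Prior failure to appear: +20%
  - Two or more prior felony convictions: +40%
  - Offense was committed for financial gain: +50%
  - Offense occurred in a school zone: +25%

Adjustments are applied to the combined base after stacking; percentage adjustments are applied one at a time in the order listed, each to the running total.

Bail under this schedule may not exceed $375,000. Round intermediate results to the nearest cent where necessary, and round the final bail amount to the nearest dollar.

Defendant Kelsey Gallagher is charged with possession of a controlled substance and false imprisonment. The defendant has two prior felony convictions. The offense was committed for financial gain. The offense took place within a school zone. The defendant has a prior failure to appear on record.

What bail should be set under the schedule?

$26,460

Base amounts from the schedule: possession of a controlled substance $4,000; false imprisonment $4,400.
Stacking rule: sum of all bases. $4,000 + $4,400 = $8,400.
Prior failure to appear (+20%): $8,400 × 1.2 = $10,080.
Two or more prior felony convictions (+40%): $10,080 × 1.4 = $14,112.
Offense was committed for financial gain (+50%): $14,112 × 1.5 = $21,168.
Offense occurred in a school zone (+25%): $21,168 × 1.25 = $26,460.
$26,460 is within the $375,000 maximum.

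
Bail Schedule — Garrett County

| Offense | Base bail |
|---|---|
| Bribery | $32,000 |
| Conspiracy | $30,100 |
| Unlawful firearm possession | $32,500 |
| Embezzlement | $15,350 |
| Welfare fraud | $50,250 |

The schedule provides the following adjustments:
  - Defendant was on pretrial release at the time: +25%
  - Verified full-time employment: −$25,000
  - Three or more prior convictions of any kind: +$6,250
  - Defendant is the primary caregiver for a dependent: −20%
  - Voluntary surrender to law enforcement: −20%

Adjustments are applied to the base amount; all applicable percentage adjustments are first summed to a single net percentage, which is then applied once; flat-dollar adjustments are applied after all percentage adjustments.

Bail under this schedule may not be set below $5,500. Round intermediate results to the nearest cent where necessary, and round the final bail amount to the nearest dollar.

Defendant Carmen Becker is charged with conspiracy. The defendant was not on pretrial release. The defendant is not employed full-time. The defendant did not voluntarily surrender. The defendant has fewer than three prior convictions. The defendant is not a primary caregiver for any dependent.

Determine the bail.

$30,100

Base amounts from the schedule: conspiracy $30,100.
Single charge. Combined base = $30,100.
No adjustment factors apply to this defendant.
$30,100 is at or above the $5,500 minimum.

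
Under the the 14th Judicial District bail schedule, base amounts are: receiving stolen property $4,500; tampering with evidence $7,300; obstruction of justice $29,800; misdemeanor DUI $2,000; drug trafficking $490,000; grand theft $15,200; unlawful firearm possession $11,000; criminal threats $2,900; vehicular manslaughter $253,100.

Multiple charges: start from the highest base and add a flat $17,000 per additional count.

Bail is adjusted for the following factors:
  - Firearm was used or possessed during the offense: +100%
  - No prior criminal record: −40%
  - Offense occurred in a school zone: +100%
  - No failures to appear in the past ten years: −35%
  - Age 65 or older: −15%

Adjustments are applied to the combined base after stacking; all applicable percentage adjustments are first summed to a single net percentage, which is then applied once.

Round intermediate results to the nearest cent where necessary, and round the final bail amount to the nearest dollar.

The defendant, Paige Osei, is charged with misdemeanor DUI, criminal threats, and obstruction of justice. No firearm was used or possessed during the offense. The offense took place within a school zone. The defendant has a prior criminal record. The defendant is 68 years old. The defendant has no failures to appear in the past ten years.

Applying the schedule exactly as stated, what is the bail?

$95,700

Base amounts from the schedule: misdemeanor DUI $2,000; criminal threats $2,900; obstruction of justice $29,800.
Stacking rule: highest base plus $17,000 per additional charge. Highest is obstruction of justice at $29,800; 2 additional charges → +$34,000. Combined base = $63,800.
Net percentage adjustment: +100% −35% −15% = +50%. $63,800 × 1.5 = $95,700.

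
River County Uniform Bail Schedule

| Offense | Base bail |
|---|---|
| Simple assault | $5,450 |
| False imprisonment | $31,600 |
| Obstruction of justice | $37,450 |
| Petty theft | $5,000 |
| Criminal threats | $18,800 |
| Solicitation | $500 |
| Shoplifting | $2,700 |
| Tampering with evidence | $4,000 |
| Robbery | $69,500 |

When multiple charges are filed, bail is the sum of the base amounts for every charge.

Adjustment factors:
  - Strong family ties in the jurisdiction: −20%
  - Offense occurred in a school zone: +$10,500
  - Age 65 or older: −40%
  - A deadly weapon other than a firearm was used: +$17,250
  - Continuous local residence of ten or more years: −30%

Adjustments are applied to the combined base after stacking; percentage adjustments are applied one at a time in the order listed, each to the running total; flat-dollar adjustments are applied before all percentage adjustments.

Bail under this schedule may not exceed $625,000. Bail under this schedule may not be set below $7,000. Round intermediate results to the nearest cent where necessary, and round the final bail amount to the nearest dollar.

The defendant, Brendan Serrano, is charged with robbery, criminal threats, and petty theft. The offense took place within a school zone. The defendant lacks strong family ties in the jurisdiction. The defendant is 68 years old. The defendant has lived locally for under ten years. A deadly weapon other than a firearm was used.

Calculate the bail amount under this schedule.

Base amounts from the schedule: robbery $69,500; criminal threats $18,800; petty theft $5,000.
Stacking rule: sum of all bases. $69,500 + $18,800 + $5,000 = $93,300.
Offense occurred in a school zone (+$10,500 flat): $93,300 + $10,500 = $103,800.
A deadly weapon other than a firearm was used (+$17,250 flat): $103,800 + $17,250 = $121,050.
Age 65 or older (−40%): $121,050 × 0.6 = $72,630.
$72,630 is within the $625,000 maximum.
$72,630 is at or above the $7,000 minimum.

$72,630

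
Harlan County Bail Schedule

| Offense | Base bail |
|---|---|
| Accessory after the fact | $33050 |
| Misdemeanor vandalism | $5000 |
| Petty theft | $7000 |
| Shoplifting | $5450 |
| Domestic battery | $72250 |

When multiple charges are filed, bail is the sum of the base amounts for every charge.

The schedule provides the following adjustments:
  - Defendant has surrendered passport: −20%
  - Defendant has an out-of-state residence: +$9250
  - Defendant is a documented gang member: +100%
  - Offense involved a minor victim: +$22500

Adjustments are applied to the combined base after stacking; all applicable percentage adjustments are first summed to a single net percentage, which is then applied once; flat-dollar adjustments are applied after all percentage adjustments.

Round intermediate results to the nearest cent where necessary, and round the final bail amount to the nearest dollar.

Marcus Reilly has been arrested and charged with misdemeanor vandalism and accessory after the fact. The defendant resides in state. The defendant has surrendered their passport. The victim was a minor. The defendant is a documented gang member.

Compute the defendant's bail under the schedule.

Base amounts from the schedule: misdemeanor vandalism $5000; accessory after the fact $33050.
Stacking rule: sum of all bases. $5000 + $33050 = $38050.
Net percentage adjustment: −20% +100% = +80%. $38050 × 1.8 = $68490.
Offense involved a minor victim (+$22500 flat): $68490 + $22500 = $90990.

$90990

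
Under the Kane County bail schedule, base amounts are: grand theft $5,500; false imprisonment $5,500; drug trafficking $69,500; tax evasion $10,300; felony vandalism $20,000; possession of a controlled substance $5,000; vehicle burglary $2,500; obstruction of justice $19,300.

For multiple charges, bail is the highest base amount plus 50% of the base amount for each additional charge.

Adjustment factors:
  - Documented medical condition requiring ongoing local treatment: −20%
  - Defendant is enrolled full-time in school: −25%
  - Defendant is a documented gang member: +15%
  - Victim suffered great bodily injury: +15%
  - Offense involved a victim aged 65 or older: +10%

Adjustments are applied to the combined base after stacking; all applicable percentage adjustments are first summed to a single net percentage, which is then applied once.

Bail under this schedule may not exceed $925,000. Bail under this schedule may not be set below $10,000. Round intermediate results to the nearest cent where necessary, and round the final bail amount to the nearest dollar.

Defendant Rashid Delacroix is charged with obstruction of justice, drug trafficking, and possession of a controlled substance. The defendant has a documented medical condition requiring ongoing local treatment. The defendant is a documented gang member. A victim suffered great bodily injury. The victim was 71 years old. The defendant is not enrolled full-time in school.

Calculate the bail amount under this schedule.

Base amounts from the schedule: obstruction of justice $19,300; drug trafficking $69,500; possession of a controlled substance $5,000.
Stacking rule: highest base plus 50% of each additional charge. Highest is drug trafficking at $69,500. Additional: $19,300 × 50% = $9,650; $5,000 × 50% = $2,500. Combined base = $69,500 + $12,150 = $81,650.
Net percentage adjustment: −20% +15% +15% +10% = +20%. $81,650 × 1.2 = $97,980.
$97,980 is within the $925,000 maximum.
$97,980 is at or above the $10,000 minimum.

$97,980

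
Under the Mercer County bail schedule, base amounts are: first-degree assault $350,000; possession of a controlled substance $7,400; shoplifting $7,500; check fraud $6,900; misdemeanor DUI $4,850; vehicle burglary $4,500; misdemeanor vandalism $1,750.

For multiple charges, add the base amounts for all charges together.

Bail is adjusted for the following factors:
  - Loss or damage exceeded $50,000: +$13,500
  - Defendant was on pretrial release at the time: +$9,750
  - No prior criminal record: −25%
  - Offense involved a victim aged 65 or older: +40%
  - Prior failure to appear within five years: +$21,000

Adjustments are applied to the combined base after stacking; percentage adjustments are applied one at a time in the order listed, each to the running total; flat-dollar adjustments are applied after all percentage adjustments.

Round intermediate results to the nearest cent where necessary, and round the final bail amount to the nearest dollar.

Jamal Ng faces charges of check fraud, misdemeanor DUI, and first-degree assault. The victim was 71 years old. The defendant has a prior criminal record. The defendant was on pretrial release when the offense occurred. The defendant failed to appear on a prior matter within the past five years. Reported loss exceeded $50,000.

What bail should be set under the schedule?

$550,700

Base amounts from the schedule: check fraud $6,900; misdemeanor DUI $4,850; first-degree assault $350,000.
Stacking rule: sum of all bases. $6,900 + $4,850 + $350,000 = $361,750.
Offense involved a victim aged 65 or older (+40%): $361,750 × 1.4 = $506,450.
Loss or damage exceeded $50,000 (+$13,500 flat): $506,450 + $13,500 = $519,950.
Defendant was on pretrial release at the time (+$9,750 flat): $519,950 + $9,750 = $529,700.
Prior failure to appear within five years (+$21,000 flat): $529,700 + $21,000 = $550,700.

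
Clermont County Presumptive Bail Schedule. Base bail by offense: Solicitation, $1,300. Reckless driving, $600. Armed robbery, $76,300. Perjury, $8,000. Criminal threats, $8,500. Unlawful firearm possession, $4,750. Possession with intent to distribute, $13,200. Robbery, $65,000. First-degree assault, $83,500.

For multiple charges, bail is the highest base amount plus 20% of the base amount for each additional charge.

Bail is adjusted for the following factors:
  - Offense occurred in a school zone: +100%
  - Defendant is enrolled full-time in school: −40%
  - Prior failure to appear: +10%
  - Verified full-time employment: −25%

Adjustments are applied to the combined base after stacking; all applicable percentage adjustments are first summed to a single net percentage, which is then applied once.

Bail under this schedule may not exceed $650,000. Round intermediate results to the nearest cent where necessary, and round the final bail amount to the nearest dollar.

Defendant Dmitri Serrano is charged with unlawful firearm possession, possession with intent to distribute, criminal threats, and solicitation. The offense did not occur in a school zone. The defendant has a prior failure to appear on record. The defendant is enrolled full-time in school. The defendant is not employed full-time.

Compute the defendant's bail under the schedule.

Base amounts from the schedule: unlawful firearm possession $4,750; possession with intent to distribute $13,200; criminal threats $8,500; solicitation $1,300.
Stacking rule: highest base plus 20% of each additional charge. Highest is possession with intent to distribute at $13,200. Additional: $4,750 × 20% = $950; $8,500 × 20% = $1,700; $1,300 × 20% = $260. Combined base = $13,200 + $2,910 = $16,110.
Net percentage adjustment: −40% +10% = −30%. $16,110 × 0.7 = $11,277.
$11,277 is within the $650,000 maximum.

$11,277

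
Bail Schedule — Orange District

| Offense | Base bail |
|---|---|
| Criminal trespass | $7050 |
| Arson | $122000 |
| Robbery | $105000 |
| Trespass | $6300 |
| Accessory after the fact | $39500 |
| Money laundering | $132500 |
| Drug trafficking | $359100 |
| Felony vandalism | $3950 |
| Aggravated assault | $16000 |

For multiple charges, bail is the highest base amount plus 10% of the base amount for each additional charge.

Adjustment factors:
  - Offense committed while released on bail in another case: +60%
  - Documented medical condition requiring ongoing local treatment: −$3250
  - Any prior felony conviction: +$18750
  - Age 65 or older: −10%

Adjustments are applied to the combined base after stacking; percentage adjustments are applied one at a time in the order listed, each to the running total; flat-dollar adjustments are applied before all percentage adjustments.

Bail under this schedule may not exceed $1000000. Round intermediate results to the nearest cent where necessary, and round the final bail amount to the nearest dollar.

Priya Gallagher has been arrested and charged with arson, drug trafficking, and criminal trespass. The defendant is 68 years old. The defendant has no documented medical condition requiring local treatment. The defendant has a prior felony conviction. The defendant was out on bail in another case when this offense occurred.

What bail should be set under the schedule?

$562687

Base amounts from the schedule: arson $122000; drug trafficking $359100; criminal trespass $7050.
Stacking rule: highest base plus 10% of each additional charge. Highest is drug trafficking at $359100. Additional: $122000 × 10% = $12200; $7050 × 10% = $705. Combined base = $359100 + $12905 = $372005.
Any prior felony conviction (+$18750 flat): $372005 + $18750 = $390755.
Offense committed while released on bail in another case (+60%): $390755 × 1.6 = $625208.
Age 65 or older (−10%): $625208 × 0.9 = $562687.20.
$562687.20 is within the $1000000 maximum.
Rounded to the nearest dollar: $562687.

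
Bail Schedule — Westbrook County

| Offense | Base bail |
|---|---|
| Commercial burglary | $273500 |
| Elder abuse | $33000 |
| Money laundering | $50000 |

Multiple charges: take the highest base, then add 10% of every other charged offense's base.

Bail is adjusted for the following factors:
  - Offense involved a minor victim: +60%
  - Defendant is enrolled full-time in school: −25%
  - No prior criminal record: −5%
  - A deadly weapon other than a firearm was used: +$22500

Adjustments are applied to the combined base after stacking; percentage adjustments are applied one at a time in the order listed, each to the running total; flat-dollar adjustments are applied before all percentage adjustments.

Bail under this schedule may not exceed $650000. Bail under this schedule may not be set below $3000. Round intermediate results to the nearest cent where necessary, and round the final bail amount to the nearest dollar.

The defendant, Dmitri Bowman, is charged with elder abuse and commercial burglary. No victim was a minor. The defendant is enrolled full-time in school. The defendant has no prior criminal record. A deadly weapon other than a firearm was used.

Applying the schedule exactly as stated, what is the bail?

Base amounts from the schedule: elder abuse $33000; commercial burglary $273500.
Stacking rule: highest base plus 10% of each additional charge. Highest is commercial burglary at $273500. Additional: $33000 × 10% = $3300. Combined base = $273500 + $3300 = $276800.
A deadly weapon other than a firearm was used (+$22500 flat): $276800 + $22500 = $299300.
Defendant is enrolled full-time in school (−25%): $299300 × 0.75 = $224475.
No prior criminal record (−5%): $224475 × 0.95 = $213251.25.
$213251.25 is within the $650000 maximum.
$213251.25 is at or above the $3000 minimum.
Rounded to the nearest dollar: $213251.

$213251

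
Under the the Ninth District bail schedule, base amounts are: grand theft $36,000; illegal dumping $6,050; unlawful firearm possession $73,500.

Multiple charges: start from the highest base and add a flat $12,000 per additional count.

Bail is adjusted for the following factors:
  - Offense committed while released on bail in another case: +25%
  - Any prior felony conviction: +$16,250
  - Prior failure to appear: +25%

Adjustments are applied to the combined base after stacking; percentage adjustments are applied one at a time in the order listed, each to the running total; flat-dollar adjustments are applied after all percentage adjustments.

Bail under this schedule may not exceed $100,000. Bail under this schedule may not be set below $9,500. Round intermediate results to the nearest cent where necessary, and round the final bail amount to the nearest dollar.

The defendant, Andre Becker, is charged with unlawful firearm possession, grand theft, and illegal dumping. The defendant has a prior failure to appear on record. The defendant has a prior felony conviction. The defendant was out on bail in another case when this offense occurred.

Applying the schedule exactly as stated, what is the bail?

Base amounts from the schedule: unlawful firearm possession $73,500; grand theft $36,000; illegal dumping $6,050.
Stacking rule: highest base plus $12,000 per additional charge. Highest is unlawful firearm possession at $73,500; 2 additional charges → +$24,000. Combined base = $97,500.
Offense committed while released on bail in another case (+25%): $97,500 × 1.25 = $121,875.
Prior failure to appear (+25%): $121,875 × 1.25 = $152,343.75.
Any prior felony conviction (+$16,250 flat): $152,343.75 + $16,250 = $168,593.75.
Result $168,593.75 exceeds the maximum of $100,000; bail is capped at $100,000.
$100,000 is at or above the $9,500 minimum.

$100,000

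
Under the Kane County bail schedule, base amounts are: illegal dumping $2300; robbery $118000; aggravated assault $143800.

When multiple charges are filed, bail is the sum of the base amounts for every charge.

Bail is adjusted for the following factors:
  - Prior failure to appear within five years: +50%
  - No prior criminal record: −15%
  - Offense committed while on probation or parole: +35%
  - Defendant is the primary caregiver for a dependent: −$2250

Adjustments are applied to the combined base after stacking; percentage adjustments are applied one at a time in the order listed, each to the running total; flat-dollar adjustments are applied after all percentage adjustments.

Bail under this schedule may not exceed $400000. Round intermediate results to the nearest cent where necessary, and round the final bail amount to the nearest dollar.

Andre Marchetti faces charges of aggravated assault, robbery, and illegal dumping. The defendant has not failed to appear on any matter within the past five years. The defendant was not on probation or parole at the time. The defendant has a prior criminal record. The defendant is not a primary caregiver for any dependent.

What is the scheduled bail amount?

$264100

Base amounts from the schedule: aggravated assault $143800; robbery $118000; illegal dumping $2300.
Stacking rule: sum of all bases. $143800 + $118000 + $2300 = $264100.
No adjustment factors apply to this defendant.
$264100 is within the $400000 maximum.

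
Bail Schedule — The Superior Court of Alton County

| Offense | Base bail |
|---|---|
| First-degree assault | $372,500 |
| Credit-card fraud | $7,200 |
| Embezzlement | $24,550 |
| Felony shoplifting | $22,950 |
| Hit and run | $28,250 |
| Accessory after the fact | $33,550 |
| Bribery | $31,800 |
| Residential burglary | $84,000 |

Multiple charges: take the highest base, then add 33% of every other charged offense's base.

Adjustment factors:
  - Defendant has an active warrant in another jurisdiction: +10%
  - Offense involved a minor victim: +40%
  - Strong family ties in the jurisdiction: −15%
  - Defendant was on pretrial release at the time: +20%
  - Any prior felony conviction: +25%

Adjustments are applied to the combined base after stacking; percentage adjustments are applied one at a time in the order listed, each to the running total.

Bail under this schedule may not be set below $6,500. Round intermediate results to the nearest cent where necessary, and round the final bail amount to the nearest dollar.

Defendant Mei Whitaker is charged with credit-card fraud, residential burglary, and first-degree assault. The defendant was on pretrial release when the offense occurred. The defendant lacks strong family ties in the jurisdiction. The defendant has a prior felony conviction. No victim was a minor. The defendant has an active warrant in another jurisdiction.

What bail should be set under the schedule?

$664,283

Base amounts from the schedule: credit-card fraud $7,200; residential burglary $84,000; first-degree assault $372,500.
Stacking rule: highest base plus 33% of each additional charge. Highest is first-degree assault at $372,500. Additional: $7,200 × 33% = $2,376; $84,000 × 33% = $27,720. Combined base = $372,500 + $30,096 = $402,596.
Defendant has an active warrant in another jurisdiction (+10%): $402,596 × 1.1 = $442,855.60.
Defendant was on pretrial release at the time (+20%): $442,855.60 × 1.2 = $531,426.72.
Any prior felony conviction (+25%): $531,426.72 × 1.25 = $664,283.40.
$664,283.40 is at or above the $6,500 minimum.
Rounded to the nearest dollar: $664,283.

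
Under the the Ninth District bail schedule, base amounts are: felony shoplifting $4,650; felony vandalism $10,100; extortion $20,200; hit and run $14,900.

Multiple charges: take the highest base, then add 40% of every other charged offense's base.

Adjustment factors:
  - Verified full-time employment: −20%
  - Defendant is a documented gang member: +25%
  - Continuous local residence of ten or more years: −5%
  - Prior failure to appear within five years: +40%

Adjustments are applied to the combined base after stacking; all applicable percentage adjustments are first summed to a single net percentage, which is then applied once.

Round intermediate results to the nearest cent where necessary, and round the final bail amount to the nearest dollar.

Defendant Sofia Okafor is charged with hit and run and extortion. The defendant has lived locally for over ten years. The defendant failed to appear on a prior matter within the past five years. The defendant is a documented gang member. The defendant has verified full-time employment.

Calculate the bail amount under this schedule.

Base amounts from the schedule: hit and run $14,900; extortion $20,200.
Stacking rule: highest base plus 40% of each additional charge. Highest is extortion at $20,200. Additional: $14,900 × 40% = $5,960. Combined base = $20,200 + $5,960 = $26,160.
Net percentage adjustment: −20% +25% −5% +40% = +40%. $26,160 × 1.4 = $36,624.

$36,624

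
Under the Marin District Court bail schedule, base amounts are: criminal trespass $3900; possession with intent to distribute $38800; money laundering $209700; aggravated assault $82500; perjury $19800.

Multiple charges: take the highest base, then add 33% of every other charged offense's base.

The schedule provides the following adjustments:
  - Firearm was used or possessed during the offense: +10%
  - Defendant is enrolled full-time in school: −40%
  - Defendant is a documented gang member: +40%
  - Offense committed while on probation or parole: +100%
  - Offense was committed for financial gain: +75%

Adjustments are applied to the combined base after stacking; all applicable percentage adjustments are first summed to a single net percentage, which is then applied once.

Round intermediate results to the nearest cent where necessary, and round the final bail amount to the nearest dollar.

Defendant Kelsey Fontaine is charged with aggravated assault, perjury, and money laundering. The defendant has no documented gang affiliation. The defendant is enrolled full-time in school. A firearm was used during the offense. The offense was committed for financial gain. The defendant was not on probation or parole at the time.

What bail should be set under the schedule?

$353016

Base amounts from the schedule: aggravated assault $82500; perjury $19800; money laundering $209700.
Stacking rule: highest base plus 33% of each additional charge. Highest is money laundering at $209700. Additional: $82500 × 33% = $27225; $19800 × 33% = $6534. Combined base = $209700 + $33759 = $243459.
Net percentage adjustment: +10% −40% +75% = +45%. $243459 × 1.45 = $353015.55.
Rounded to the nearest dollar: $353016.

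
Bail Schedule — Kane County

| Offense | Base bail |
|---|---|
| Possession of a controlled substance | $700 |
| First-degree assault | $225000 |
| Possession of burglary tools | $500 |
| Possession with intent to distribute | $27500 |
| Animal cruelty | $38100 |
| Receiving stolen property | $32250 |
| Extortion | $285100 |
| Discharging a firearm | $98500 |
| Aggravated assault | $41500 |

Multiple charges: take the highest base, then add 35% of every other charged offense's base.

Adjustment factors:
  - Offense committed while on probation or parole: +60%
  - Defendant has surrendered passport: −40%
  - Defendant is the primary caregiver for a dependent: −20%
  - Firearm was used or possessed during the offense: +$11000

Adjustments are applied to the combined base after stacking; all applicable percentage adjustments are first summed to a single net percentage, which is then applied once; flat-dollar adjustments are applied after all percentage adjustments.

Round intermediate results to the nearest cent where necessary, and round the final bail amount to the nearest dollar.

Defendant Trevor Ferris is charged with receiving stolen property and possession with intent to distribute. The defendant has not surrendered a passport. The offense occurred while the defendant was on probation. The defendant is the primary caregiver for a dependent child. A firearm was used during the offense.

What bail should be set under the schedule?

$69625

Base amounts from the schedule: receiving stolen property $32250; possession with intent to distribute $27500.
Stacking rule: highest base plus 35% of each additional charge. Highest is receiving stolen property at $32250. Additional: $27500 × 35% = $9625. Combined base = $32250 + $9625 = $41875.
Net percentage adjustment: +60% −20% = +40%. $41875 × 1.4 = $58625.
Firearm was used or possessed during the offense (+$11000 flat): $58625 + $11000 = $69625.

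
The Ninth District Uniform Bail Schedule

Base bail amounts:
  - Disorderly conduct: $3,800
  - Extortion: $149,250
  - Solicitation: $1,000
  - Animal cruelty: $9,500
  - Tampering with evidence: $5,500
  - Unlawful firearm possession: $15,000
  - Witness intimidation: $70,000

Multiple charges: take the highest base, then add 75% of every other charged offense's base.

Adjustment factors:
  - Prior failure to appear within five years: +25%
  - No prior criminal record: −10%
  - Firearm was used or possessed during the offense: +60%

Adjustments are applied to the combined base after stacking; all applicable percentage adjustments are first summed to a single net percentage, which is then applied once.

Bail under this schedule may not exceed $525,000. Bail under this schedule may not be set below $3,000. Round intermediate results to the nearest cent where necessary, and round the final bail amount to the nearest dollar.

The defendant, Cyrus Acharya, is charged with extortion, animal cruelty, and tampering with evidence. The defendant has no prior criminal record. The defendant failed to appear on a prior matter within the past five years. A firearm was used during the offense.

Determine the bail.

$280,875

Base amounts from the schedule: extortion $149,250; animal cruelty $9,500; tampering with evidence $5,500.
Stacking rule: highest base plus 75% of each additional charge. Highest is extortion at $149,250. Additional: $9,500 × 75% = $7,125; $5,500 × 75% = $4,125. Combined base = $149,250 + $11,250 = $160,500.
Net percentage adjustment: +25% −10% +60% = +75%. $160,500 × 1.75 = $280,875.
$280,875 is within the $525,000 maximum.
$280,875 is at or above the $3,000 minimum.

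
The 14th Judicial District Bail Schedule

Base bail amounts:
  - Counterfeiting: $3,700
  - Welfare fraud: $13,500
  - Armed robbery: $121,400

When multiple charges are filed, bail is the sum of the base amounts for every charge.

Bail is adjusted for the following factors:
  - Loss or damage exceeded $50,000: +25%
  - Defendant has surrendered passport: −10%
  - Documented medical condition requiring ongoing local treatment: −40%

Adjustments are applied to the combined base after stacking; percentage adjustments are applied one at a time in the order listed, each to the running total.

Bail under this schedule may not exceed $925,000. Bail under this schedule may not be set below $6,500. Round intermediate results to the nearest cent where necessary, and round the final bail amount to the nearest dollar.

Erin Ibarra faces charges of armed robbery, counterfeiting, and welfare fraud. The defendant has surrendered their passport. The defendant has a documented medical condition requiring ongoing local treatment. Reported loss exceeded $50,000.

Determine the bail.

Base amounts from the schedule: armed robbery $121,400; counterfeiting $3,700; welfare fraud $13,500.
Stacking rule: sum of all bases. $121,400 + $3,700 + $13,500 = $138,600.
Loss or damage exceeded $50,000 (+25%): $138,600 × 1.25 = $173,250.
Defendant has surrendered passport (−10%): $173,250 × 0.9 = $155,925.
Documented medical condition requiring ongoing local treatment (−40%): $155,925 × 0.6 = $93,555.
$93,555 is within the $925,000 maximum.
$93,555 is at or above the $6,500 minimum.

$93,555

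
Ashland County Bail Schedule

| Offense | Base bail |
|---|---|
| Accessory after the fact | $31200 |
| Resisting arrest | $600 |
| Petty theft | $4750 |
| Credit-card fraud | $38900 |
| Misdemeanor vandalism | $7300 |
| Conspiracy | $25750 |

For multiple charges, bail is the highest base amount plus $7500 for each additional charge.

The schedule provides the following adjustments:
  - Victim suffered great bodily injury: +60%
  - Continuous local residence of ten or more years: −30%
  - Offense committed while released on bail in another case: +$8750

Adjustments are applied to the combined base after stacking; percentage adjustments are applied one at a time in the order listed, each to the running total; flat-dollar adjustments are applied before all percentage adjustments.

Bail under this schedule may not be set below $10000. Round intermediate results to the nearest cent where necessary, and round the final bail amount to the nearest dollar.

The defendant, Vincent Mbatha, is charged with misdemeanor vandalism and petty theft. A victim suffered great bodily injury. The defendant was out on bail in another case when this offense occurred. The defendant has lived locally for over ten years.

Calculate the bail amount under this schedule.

$26376

Base amounts from the schedule: misdemeanor vandalism $7300; petty theft $4750.
Stacking rule: highest base plus $7500 per additional charge. Highest is misdemeanor vandalism at $7300; 1 additional charge → +$7500. Combined base = $14800.
Offense committed while released on bail in another case (+$8750 flat): $14800 + $8750 = $23550.
Victim suffered great bodily injury (+60%): $23550 × 1.6 = $37680.
Continuous local residence of ten or more years (−30%): $37680 × 0.7 = $26376.
$26376 is at or above the $10000 minimum.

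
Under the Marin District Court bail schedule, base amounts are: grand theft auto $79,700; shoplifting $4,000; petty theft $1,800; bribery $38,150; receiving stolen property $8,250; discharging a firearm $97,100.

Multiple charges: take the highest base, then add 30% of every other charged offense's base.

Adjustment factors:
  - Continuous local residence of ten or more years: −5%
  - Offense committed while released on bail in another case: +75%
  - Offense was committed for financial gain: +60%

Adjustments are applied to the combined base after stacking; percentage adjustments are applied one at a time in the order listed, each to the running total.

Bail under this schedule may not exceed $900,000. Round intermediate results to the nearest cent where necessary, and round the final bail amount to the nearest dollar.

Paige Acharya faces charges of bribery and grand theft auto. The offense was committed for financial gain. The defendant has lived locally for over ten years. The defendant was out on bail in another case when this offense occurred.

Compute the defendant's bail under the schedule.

Base amounts from the schedule: bribery $38,150; grand theft auto $79,700.
Stacking rule: highest base plus 30% of each additional charge. Highest is grand theft auto at $79,700. Additional: $38,150 × 30% = $11,445. Combined base = $79,700 + $11,445 = $91,145.
Continuous local residence of ten or more years (−5%): $91,145 × 0.95 = $86,587.75.
Offense committed while released on bail in another case (+75%): $86,587.75 × 1.75 = $151,528.56.
Offense was committed for financial gain (+60%): $151,528.56 × 1.6 = $242,445.70.
$242,445.70 is within the $900,000 maximum.
Rounded to the nearest dollar: $242,446.

$242,446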